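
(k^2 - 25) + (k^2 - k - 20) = 2*k^2 - k - 45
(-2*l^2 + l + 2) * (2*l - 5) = -4*l^3 + 12*l^2 - l - 10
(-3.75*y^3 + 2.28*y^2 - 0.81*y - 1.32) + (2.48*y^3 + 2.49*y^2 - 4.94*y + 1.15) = -1.27*y^3 + 4.77*y^2 - 5.75*y - 0.17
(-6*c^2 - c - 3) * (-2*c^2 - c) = 12*c^4 + 8*c^3 + 7*c^2 + 3*c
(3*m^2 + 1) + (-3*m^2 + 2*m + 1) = 2*m + 2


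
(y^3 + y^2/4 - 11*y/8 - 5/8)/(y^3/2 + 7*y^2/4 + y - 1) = (8*y^3 + 2*y^2 - 11*y - 5)/(2*(2*y^3 + 7*y^2 + 4*y - 4))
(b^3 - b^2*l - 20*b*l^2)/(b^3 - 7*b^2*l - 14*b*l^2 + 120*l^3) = b/(b - 6*l)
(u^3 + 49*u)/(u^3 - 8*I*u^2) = (u^2 + 49)/(u*(u - 8*I))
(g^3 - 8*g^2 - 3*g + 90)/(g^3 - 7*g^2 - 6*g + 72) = (g - 5)/(g - 4)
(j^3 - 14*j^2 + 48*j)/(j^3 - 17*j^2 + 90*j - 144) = j/(j - 3)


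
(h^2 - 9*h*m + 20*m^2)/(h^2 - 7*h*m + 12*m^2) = (h - 5*m)/(h - 3*m)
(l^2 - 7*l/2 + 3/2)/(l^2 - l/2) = (l - 3)/l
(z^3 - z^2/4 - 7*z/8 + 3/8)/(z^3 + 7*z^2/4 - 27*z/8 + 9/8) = (z + 1)/(z + 3)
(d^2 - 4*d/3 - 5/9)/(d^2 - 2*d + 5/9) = (3*d + 1)/(3*d - 1)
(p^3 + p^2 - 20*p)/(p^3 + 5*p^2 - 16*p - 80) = p/(p + 4)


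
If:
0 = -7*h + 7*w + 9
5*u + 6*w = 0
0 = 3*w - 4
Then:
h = 55/21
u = -8/5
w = 4/3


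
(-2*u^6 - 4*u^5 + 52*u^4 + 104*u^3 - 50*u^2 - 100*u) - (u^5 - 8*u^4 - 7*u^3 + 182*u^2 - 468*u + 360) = -2*u^6 - 5*u^5 + 60*u^4 + 111*u^3 - 232*u^2 + 368*u - 360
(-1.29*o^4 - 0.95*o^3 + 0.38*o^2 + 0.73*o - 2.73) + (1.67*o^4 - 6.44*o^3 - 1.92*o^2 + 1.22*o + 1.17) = 0.38*o^4 - 7.39*o^3 - 1.54*o^2 + 1.95*o - 1.56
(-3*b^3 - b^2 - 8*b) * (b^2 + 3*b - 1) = -3*b^5 - 10*b^4 - 8*b^3 - 23*b^2 + 8*b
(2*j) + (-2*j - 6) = -6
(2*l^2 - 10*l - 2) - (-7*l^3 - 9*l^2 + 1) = 7*l^3 + 11*l^2 - 10*l - 3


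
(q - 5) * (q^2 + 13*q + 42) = q^3 + 8*q^2 - 23*q - 210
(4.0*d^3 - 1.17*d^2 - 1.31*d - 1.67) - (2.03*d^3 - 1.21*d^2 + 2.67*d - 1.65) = 1.97*d^3 + 0.04*d^2 - 3.98*d - 0.02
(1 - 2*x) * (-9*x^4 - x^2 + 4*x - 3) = 18*x^5 - 9*x^4 + 2*x^3 - 9*x^2 + 10*x - 3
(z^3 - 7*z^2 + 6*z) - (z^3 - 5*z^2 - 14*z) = -2*z^2 + 20*z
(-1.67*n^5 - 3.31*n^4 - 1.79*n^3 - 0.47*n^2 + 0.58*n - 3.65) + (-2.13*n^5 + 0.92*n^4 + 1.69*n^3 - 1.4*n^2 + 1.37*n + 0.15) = -3.8*n^5 - 2.39*n^4 - 0.1*n^3 - 1.87*n^2 + 1.95*n - 3.5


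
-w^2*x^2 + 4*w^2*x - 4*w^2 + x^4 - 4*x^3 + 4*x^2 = (-w + x)*(w + x)*(x - 2)^2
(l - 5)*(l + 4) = l^2 - l - 20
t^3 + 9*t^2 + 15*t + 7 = (t + 1)^2*(t + 7)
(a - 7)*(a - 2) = a^2 - 9*a + 14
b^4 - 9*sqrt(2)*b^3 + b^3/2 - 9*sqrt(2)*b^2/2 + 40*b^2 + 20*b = b*(b + 1/2)*(b - 5*sqrt(2))*(b - 4*sqrt(2))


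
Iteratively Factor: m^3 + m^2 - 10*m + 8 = (m - 2)*(m^2 + 3*m - 4) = (m - 2)*(m - 1)*(m + 4)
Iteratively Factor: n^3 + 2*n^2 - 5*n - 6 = (n - 2)*(n^2 + 4*n + 3) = (n - 2)*(n + 3)*(n + 1)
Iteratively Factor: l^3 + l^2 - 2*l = (l)*(l^2 + l - 2) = l*(l + 2)*(l - 1)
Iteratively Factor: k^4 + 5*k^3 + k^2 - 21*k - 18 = (k + 1)*(k^3 + 4*k^2 - 3*k - 18) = (k + 1)*(k + 3)*(k^2 + k - 6) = (k - 2)*(k + 1)*(k + 3)*(k + 3)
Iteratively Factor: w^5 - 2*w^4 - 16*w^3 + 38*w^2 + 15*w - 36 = (w - 3)*(w^4 + w^3 - 13*w^2 - w + 12) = (w - 3)*(w - 1)*(w^3 + 2*w^2 - 11*w - 12) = (w - 3)^2*(w - 1)*(w^2 + 5*w + 4) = (w - 3)^2*(w - 1)*(w + 4)*(w + 1)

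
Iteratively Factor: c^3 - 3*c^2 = (c)*(c^2 - 3*c) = c*(c - 3)*(c)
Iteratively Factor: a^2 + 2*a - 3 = (a + 3)*(a - 1)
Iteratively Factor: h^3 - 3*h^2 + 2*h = (h - 1)*(h^2 - 2*h) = h*(h - 1)*(h - 2)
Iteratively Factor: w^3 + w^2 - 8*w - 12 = (w - 3)*(w^2 + 4*w + 4) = (w - 3)*(w + 2)*(w + 2)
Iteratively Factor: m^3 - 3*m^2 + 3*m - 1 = (m - 1)*(m^2 - 2*m + 1) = (m - 1)^2*(m - 1)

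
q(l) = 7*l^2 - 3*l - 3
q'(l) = 14*l - 3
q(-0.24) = -1.88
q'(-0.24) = -6.36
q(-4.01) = 121.59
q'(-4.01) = -59.14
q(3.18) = 58.25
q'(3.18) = 41.52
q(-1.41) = 15.15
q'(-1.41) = -22.74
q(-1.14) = 9.52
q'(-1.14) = -18.96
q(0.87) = -0.31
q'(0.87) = 9.18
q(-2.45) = 46.37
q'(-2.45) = -37.30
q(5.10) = 163.77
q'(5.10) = 68.40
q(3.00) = 51.00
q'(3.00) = 39.00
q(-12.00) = 1041.00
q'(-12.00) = -171.00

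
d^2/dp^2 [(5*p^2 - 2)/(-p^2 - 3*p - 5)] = 6*(5*p^3 + 27*p^2 + 6*p - 39)/(p^6 + 9*p^5 + 42*p^4 + 117*p^3 + 210*p^2 + 225*p + 125)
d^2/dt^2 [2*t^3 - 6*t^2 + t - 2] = 12*t - 12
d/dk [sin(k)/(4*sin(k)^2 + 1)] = (1 - 4*sin(k)^2)*cos(k)/(4*sin(k)^2 + 1)^2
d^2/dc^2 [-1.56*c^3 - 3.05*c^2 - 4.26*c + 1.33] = -9.36*c - 6.1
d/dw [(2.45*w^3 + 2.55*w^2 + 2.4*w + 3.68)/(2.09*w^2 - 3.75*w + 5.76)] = (5.1205*w^4 - 18.375*w^3 + 27.7575*w^2 + 13.9936*w + 27.624)/(4.3681*w^4 - 15.675*w^3 + 38.1393*w^2 - 43.2*w + 33.1776)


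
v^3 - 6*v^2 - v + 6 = (v - 6)*(v - 1)*(v + 1)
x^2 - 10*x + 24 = (x - 6)*(x - 4)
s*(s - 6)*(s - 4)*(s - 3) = s^4 - 13*s^3 + 54*s^2 - 72*s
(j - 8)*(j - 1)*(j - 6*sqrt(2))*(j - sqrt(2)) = j^4 - 7*sqrt(2)*j^3 - 9*j^3 + 20*j^2 + 63*sqrt(2)*j^2 - 108*j - 56*sqrt(2)*j + 96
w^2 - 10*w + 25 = (w - 5)^2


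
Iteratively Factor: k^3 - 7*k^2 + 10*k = (k - 5)*(k^2 - 2*k) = (k - 5)*(k - 2)*(k)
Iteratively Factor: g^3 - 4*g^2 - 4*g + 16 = (g + 2)*(g^2 - 6*g + 8) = (g - 2)*(g + 2)*(g - 4)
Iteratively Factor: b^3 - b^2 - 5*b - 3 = (b - 3)*(b^2 + 2*b + 1) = (b - 3)*(b + 1)*(b + 1)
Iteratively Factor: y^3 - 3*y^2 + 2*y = (y - 1)*(y^2 - 2*y) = (y - 2)*(y - 1)*(y)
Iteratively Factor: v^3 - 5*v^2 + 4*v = (v - 1)*(v^2 - 4*v) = v*(v - 1)*(v - 4)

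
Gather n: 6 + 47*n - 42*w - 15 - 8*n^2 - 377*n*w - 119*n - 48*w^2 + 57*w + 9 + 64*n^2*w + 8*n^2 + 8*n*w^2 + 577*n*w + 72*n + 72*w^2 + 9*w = 64*n^2*w + n*(8*w^2 + 200*w) + 24*w^2 + 24*w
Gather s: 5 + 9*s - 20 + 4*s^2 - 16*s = 4*s^2 - 7*s - 15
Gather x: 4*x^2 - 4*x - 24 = 4*x^2 - 4*x - 24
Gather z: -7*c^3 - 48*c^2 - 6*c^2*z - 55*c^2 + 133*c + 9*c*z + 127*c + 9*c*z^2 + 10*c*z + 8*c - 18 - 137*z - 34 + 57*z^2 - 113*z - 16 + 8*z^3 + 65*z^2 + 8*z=-7*c^3 - 103*c^2 + 268*c + 8*z^3 + z^2*(9*c + 122) + z*(-6*c^2 + 19*c - 242) - 68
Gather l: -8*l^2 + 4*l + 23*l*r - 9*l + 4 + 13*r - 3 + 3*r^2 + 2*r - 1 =-8*l^2 + l*(23*r - 5) + 3*r^2 + 15*r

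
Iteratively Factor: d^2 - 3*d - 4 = (d + 1)*(d - 4)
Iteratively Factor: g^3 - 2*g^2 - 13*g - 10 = (g + 1)*(g^2 - 3*g - 10) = (g + 1)*(g + 2)*(g - 5)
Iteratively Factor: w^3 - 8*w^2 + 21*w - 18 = (w - 3)*(w^2 - 5*w + 6) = (w - 3)*(w - 2)*(w - 3)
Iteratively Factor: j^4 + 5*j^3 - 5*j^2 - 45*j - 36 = (j + 1)*(j^3 + 4*j^2 - 9*j - 36) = (j - 3)*(j + 1)*(j^2 + 7*j + 12) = (j - 3)*(j + 1)*(j + 4)*(j + 3)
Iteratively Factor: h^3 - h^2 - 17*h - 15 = (h - 5)*(h^2 + 4*h + 3) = (h - 5)*(h + 3)*(h + 1)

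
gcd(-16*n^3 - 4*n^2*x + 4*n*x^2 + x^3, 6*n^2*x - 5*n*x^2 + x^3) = -2*n + x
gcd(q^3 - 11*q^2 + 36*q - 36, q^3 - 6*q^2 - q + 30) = q - 3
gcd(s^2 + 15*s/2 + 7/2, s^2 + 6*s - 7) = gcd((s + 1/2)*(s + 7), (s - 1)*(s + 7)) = s + 7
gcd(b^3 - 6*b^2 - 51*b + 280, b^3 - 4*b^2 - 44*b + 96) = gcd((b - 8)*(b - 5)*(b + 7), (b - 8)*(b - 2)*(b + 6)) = b - 8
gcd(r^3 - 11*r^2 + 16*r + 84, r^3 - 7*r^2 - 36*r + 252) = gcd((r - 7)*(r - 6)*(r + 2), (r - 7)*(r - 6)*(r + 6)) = r^2 - 13*r + 42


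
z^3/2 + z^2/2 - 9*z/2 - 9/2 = (z/2 + 1/2)*(z - 3)*(z + 3)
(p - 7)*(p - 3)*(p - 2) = p^3 - 12*p^2 + 41*p - 42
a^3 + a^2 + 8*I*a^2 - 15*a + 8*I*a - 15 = (a + 1)*(a + 3*I)*(a + 5*I)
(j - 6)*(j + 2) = j^2 - 4*j - 12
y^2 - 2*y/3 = y*(y - 2/3)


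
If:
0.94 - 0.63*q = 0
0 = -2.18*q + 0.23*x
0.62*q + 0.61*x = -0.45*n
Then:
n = -21.23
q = 1.49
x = 14.14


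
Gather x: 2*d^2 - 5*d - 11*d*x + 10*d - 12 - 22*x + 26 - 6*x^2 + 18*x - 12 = 2*d^2 + 5*d - 6*x^2 + x*(-11*d - 4) + 2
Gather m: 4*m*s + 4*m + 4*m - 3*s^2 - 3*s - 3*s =m*(4*s + 8) - 3*s^2 - 6*s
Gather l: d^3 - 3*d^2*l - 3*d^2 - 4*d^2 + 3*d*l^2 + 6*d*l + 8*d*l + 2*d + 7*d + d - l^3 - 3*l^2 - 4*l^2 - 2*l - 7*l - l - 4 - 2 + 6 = d^3 - 7*d^2 + 10*d - l^3 + l^2*(3*d - 7) + l*(-3*d^2 + 14*d - 10)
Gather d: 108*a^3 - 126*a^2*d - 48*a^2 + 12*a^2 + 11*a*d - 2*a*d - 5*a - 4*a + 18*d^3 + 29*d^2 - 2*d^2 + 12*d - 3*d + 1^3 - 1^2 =108*a^3 - 36*a^2 - 9*a + 18*d^3 + 27*d^2 + d*(-126*a^2 + 9*a + 9)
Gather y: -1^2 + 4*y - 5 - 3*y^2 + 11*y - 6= -3*y^2 + 15*y - 12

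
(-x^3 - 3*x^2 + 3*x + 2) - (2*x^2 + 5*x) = -x^3 - 5*x^2 - 2*x + 2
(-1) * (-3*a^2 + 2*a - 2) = 3*a^2 - 2*a + 2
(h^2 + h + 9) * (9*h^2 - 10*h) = 9*h^4 - h^3 + 71*h^2 - 90*h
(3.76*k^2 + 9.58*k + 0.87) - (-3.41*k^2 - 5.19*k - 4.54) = 7.17*k^2 + 14.77*k + 5.41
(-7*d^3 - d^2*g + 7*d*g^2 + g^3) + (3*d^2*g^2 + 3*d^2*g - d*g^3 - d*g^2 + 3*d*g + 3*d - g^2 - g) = -7*d^3 + 3*d^2*g^2 + 2*d^2*g - d*g^3 + 6*d*g^2 + 3*d*g + 3*d + g^3 - g^2 - g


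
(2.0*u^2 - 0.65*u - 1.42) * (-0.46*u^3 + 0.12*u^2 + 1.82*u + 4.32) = -0.92*u^5 + 0.539*u^4 + 4.2152*u^3 + 7.2866*u^2 - 5.3924*u - 6.1344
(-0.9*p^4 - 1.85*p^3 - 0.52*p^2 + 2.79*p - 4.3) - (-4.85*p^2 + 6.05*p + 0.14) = -0.9*p^4 - 1.85*p^3 + 4.33*p^2 - 3.26*p - 4.44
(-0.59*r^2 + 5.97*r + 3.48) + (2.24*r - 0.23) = -0.59*r^2 + 8.21*r + 3.25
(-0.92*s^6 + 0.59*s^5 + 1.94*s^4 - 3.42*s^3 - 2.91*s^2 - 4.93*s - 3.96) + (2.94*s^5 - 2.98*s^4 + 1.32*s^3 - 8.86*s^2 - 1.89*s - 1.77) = -0.92*s^6 + 3.53*s^5 - 1.04*s^4 - 2.1*s^3 - 11.77*s^2 - 6.82*s - 5.73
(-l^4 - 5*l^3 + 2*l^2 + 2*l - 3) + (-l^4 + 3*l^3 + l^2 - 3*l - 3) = -2*l^4 - 2*l^3 + 3*l^2 - l - 6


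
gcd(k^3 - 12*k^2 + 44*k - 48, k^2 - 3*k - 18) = k - 6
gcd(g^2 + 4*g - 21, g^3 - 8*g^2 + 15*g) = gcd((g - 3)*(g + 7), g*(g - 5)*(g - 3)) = g - 3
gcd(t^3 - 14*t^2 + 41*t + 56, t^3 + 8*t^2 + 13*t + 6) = t + 1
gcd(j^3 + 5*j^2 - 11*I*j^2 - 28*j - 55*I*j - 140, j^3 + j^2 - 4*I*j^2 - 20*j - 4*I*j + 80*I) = j^2 + j*(5 - 4*I) - 20*I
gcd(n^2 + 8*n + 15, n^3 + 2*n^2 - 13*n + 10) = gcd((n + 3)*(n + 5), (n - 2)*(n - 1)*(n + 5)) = n + 5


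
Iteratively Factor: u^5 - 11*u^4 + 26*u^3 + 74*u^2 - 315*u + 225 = (u - 5)*(u^4 - 6*u^3 - 4*u^2 + 54*u - 45) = (u - 5)^2*(u^3 - u^2 - 9*u + 9) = (u - 5)^2*(u - 3)*(u^2 + 2*u - 3) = (u - 5)^2*(u - 3)*(u - 1)*(u + 3)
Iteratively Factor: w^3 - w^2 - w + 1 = (w + 1)*(w^2 - 2*w + 1) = (w - 1)*(w + 1)*(w - 1)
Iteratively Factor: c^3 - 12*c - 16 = (c + 2)*(c^2 - 2*c - 8) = (c - 4)*(c + 2)*(c + 2)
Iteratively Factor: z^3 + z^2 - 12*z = (z - 3)*(z^2 + 4*z) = z*(z - 3)*(z + 4)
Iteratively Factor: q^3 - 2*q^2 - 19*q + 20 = (q + 4)*(q^2 - 6*q + 5) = (q - 5)*(q + 4)*(q - 1)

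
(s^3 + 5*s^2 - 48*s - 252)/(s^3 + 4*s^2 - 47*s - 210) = (s + 6)/(s + 5)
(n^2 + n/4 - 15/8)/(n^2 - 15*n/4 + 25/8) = (2*n + 3)/(2*n - 5)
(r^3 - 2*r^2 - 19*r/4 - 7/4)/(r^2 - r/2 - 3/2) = (4*r^2 - 12*r - 7)/(2*(2*r - 3))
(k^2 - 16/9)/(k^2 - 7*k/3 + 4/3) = (k + 4/3)/(k - 1)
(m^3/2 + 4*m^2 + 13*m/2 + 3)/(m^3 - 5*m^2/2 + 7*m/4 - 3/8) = 4*(m^3 + 8*m^2 + 13*m + 6)/(8*m^3 - 20*m^2 + 14*m - 3)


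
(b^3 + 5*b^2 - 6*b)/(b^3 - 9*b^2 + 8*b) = (b + 6)/(b - 8)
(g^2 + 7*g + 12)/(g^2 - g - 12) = (g + 4)/(g - 4)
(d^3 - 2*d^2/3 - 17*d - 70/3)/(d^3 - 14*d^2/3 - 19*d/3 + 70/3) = (d + 2)/(d - 2)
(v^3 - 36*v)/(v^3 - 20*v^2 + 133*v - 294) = v*(v + 6)/(v^2 - 14*v + 49)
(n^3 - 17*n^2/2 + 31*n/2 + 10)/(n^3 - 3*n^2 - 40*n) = (-2*n^3 + 17*n^2 - 31*n - 20)/(2*n*(-n^2 + 3*n + 40))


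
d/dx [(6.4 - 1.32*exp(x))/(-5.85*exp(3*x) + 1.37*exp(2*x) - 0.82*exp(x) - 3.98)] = (-15.444*exp(3*x) + 114.1284*exp(2*x) - 17.536*exp(x) + 10.5016)*exp(x)/(34.2225*exp(6*x) - 16.029*exp(5*x) + 11.4709*exp(4*x) + 44.3192*exp(3*x) - 10.2328*exp(2*x) + 6.5272*exp(x) + 15.8404)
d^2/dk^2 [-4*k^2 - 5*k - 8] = -8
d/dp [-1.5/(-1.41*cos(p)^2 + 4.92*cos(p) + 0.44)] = (4.23*cos(p) - 7.38)*sin(p)/(-1.41*cos(p)^2 + 4.92*cos(p) + 0.44)^2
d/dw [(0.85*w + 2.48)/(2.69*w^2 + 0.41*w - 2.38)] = (2.2865*w^2 + 0.3485*w - (0.85*w + 2.48)*(5.38*w + 0.41) - 2.023)/(2.69*w^2 + 0.41*w - 2.38)^2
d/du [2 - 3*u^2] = -6*u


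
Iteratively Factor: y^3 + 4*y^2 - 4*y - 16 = (y + 4)*(y^2 - 4) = (y + 2)*(y + 4)*(y - 2)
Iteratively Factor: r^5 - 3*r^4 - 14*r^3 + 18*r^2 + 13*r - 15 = (r - 5)*(r^4 + 2*r^3 - 4*r^2 - 2*r + 3) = (r - 5)*(r + 1)*(r^3 + r^2 - 5*r + 3) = (r - 5)*(r - 1)*(r + 1)*(r^2 + 2*r - 3) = (r - 5)*(r - 1)^2*(r + 1)*(r + 3)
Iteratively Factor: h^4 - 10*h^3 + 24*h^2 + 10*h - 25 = (h - 5)*(h^3 - 5*h^2 - h + 5) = (h - 5)*(h - 1)*(h^2 - 4*h - 5) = (h - 5)^2*(h - 1)*(h + 1)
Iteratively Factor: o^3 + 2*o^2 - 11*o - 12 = (o + 4)*(o^2 - 2*o - 3) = (o - 3)*(o + 4)*(o + 1)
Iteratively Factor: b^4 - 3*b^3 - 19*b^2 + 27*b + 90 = (b - 5)*(b^3 + 2*b^2 - 9*b - 18) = (b - 5)*(b + 2)*(b^2 - 9) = (b - 5)*(b + 2)*(b + 3)*(b - 3)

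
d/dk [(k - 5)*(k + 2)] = 2*k - 3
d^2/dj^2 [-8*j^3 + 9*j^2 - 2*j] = 18 - 48*j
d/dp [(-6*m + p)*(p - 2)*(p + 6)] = -12*m*p - 24*m + 3*p^2 + 8*p - 12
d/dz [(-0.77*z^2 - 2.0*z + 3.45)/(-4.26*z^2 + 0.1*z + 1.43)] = (-8.597*z^2 + 27.1918*z - 3.205)/(18.1476*z^4 - 0.852*z^3 - 12.1736*z^2 + 0.286*z + 2.0449)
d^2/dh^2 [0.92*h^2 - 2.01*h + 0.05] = 1.84000000000000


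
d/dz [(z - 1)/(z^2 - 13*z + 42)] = (z^2 - 13*z - (z - 1)*(2*z - 13) + 42)/(z^2 - 13*z + 42)^2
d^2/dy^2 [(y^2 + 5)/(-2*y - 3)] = -58/(8*y^3 + 36*y^2 + 54*y + 27)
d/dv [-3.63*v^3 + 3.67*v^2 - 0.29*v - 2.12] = -10.89*v^2 + 7.34*v - 0.29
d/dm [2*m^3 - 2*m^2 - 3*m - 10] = 6*m^2 - 4*m - 3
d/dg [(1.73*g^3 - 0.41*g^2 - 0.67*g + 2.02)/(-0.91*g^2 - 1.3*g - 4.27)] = (-1.5743*g^4 - 4.498*g^3 - 22.238*g^2 + 7.1778*g + 5.4869)/(0.8281*g^4 + 2.366*g^3 + 9.4614*g^2 + 11.102*g + 18.2329)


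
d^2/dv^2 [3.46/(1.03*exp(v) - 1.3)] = (3.670714*exp(v) + 4.63294)*exp(v)/(1.03*exp(v) - 1.3)^3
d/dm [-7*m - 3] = -7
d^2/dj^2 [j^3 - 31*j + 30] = 6*j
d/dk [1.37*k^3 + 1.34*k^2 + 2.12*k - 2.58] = 4.11*k^2 + 2.68*k + 2.12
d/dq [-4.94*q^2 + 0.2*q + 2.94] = 0.2 - 9.88*q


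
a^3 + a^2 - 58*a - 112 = (a - 8)*(a + 2)*(a + 7)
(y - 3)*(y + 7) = y^2 + 4*y - 21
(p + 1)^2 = p^2 + 2*p + 1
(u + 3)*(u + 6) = u^2 + 9*u + 18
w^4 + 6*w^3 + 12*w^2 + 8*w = w*(w + 2)^3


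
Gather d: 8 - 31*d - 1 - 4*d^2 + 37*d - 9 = -4*d^2 + 6*d - 2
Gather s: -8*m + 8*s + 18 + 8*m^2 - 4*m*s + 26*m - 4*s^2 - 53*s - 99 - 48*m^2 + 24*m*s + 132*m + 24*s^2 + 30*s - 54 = -40*m^2 + 150*m + 20*s^2 + s*(20*m - 15) - 135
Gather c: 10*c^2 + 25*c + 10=10*c^2 + 25*c + 10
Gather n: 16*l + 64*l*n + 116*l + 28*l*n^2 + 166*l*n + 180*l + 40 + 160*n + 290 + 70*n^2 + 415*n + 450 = 312*l + n^2*(28*l + 70) + n*(230*l + 575) + 780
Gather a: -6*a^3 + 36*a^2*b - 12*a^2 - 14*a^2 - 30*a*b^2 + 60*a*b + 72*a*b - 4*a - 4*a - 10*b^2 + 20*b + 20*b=-6*a^3 + a^2*(36*b - 26) + a*(-30*b^2 + 132*b - 8) - 10*b^2 + 40*b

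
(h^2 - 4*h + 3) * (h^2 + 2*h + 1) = h^4 - 2*h^3 - 4*h^2 + 2*h + 3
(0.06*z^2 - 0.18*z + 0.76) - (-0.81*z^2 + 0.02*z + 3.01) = 0.87*z^2 - 0.2*z - 2.25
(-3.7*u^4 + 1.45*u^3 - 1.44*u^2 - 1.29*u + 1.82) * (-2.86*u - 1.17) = 10.582*u^5 + 0.182*u^4 + 2.4219*u^3 + 5.3742*u^2 - 3.6959*u - 2.1294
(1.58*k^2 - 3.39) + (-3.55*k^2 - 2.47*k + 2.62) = -1.97*k^2 - 2.47*k - 0.77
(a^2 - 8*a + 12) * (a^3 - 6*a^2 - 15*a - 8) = a^5 - 14*a^4 + 45*a^3 + 40*a^2 - 116*a - 96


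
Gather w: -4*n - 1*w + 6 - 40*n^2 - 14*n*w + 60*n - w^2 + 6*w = -40*n^2 + 56*n - w^2 + w*(5 - 14*n) + 6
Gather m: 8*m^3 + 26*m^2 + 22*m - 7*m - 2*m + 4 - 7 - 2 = 8*m^3 + 26*m^2 + 13*m - 5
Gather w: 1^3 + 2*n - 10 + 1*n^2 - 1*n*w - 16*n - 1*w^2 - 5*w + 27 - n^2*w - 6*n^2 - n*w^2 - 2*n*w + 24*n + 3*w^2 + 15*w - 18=-5*n^2 + 10*n + w^2*(2 - n) + w*(-n^2 - 3*n + 10)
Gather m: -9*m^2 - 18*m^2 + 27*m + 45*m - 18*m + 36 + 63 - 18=-27*m^2 + 54*m + 81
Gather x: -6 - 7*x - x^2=-x^2 - 7*x - 6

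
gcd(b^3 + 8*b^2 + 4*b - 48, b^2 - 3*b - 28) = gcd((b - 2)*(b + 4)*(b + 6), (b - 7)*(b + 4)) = b + 4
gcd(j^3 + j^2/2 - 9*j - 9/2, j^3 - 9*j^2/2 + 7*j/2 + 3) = j^2 - 5*j/2 - 3/2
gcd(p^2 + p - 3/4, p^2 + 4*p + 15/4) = p + 3/2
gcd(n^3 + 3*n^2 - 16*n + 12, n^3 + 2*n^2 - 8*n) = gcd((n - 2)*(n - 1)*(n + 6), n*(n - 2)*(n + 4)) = n - 2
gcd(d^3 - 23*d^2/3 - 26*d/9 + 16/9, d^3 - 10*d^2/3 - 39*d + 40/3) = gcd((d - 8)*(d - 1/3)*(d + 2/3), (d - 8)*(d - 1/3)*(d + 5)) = d^2 - 25*d/3 + 8/3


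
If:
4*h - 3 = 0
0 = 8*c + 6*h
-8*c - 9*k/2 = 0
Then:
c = -9/16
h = 3/4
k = 1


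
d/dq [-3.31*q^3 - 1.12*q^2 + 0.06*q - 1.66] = -9.93*q^2 - 2.24*q + 0.06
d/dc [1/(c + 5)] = -1/(c + 5)^2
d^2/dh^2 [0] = 0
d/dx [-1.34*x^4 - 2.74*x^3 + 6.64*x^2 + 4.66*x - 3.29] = -5.36*x^3 - 8.22*x^2 + 13.28*x + 4.66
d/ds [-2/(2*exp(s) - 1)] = 4*exp(s)/(2*exp(s) - 1)^2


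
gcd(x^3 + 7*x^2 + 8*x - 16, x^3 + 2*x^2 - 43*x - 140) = x + 4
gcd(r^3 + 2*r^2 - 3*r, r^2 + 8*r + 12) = 1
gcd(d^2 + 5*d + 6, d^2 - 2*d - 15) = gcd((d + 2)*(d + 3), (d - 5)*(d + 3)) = d + 3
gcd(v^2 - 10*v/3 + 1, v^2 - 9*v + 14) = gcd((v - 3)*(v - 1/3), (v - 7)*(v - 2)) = 1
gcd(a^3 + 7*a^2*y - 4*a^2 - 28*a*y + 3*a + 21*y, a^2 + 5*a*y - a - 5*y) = a - 1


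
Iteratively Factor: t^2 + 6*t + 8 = (t + 4)*(t + 2)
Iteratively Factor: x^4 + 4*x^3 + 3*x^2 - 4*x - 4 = (x - 1)*(x^3 + 5*x^2 + 8*x + 4) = (x - 1)*(x + 2)*(x^2 + 3*x + 2) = (x - 1)*(x + 2)^2*(x + 1)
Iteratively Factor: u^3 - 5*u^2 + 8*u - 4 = (u - 2)*(u^2 - 3*u + 2) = (u - 2)*(u - 1)*(u - 2)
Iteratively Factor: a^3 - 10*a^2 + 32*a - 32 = (a - 4)*(a^2 - 6*a + 8) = (a - 4)*(a - 2)*(a - 4)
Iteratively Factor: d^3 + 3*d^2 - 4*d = (d)*(d^2 + 3*d - 4) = d*(d + 4)*(d - 1)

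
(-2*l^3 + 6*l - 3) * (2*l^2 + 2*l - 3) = -4*l^5 - 4*l^4 + 18*l^3 + 6*l^2 - 24*l + 9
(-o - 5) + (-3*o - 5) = -4*o - 10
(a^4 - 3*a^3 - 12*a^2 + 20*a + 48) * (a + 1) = a^5 - 2*a^4 - 15*a^3 + 8*a^2 + 68*a + 48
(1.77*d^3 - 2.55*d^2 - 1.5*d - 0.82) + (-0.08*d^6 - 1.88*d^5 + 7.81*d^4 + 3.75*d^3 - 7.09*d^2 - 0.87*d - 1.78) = -0.08*d^6 - 1.88*d^5 + 7.81*d^4 + 5.52*d^3 - 9.64*d^2 - 2.37*d - 2.6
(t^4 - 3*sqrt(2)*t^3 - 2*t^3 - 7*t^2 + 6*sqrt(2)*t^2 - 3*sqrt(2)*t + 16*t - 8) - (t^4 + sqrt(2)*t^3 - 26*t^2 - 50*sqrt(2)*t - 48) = -4*sqrt(2)*t^3 - 2*t^3 + 6*sqrt(2)*t^2 + 19*t^2 + 16*t + 47*sqrt(2)*t + 40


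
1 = 1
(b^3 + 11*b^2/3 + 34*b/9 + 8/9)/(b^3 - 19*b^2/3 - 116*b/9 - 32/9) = (b + 2)/(b - 8)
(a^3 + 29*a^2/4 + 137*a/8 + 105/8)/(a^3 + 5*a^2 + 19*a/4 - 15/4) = (4*a + 7)/(2*(2*a - 1))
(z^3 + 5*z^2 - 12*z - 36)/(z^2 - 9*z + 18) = (z^2 + 8*z + 12)/(z - 6)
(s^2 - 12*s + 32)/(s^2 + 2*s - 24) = (s - 8)/(s + 6)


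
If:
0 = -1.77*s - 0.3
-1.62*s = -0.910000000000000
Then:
No Solution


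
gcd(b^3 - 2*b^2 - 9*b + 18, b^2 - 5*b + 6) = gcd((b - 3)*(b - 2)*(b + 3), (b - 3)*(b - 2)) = b^2 - 5*b + 6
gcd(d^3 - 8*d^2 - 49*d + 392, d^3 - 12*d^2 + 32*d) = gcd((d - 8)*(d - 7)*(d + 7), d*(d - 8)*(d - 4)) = d - 8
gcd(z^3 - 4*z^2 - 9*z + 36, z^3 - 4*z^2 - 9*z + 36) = z^3 - 4*z^2 - 9*z + 36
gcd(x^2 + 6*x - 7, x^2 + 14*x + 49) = x + 7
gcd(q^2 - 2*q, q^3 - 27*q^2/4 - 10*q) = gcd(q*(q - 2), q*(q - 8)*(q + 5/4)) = q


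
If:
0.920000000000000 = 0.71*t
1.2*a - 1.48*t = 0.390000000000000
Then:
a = 1.92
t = 1.30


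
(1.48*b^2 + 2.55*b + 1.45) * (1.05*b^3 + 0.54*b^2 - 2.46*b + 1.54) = 1.554*b^5 + 3.4767*b^4 - 0.7413*b^3 - 3.2108*b^2 + 0.36*b + 2.233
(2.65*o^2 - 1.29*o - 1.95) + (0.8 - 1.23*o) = 2.65*o^2 - 2.52*o - 1.15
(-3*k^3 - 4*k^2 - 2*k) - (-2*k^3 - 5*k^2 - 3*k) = -k^3 + k^2 + k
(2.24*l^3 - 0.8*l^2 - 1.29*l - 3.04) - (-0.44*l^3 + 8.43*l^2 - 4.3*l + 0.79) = 2.68*l^3 - 9.23*l^2 + 3.01*l - 3.83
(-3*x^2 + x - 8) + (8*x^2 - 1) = 5*x^2 + x - 9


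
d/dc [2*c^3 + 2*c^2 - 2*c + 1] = 6*c^2 + 4*c - 2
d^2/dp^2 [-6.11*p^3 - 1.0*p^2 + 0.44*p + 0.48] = -36.66*p - 2.0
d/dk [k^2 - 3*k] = 2*k - 3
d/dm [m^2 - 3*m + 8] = 2*m - 3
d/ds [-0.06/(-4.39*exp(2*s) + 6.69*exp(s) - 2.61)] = (0.4014 - 0.5268*exp(s))*exp(s)/(4.39*exp(2*s) - 6.69*exp(s) + 2.61)^2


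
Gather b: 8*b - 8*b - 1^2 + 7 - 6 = 0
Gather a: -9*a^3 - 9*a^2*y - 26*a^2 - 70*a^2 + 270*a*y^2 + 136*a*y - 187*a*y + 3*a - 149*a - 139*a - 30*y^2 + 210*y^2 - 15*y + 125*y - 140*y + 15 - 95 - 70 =-9*a^3 + a^2*(-9*y - 96) + a*(270*y^2 - 51*y - 285) + 180*y^2 - 30*y - 150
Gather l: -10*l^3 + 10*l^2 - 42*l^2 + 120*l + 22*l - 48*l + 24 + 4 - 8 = -10*l^3 - 32*l^2 + 94*l + 20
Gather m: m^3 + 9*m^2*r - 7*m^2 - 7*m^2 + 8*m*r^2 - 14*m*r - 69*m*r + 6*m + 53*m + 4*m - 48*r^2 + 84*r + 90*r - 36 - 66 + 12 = m^3 + m^2*(9*r - 14) + m*(8*r^2 - 83*r + 63) - 48*r^2 + 174*r - 90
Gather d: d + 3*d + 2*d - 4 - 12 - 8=6*d - 24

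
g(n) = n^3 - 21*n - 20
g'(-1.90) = -10.17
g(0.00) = -20.00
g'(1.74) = -11.92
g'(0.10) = -20.97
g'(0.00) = -21.00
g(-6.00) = -110.00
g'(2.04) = -8.52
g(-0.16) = -16.64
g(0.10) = -22.10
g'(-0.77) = -19.22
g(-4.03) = -0.82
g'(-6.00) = 87.00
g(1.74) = -51.27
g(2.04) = -54.35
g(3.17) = -54.71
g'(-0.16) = -20.92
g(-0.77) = -4.29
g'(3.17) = 9.15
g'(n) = 3*n^2 - 21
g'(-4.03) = 27.72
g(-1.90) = 13.04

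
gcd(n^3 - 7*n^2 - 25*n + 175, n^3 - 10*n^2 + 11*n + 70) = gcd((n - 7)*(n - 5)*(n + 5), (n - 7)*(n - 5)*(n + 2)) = n^2 - 12*n + 35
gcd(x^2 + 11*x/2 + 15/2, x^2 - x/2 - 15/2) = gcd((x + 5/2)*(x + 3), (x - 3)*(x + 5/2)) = x + 5/2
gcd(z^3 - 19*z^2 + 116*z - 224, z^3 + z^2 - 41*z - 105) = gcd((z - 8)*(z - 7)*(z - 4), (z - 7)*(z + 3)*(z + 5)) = z - 7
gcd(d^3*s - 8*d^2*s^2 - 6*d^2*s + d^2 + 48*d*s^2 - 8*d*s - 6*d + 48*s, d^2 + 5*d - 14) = 1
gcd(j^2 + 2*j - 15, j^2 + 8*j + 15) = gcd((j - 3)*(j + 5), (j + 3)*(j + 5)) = j + 5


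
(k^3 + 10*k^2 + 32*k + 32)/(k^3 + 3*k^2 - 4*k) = (k^2 + 6*k + 8)/(k*(k - 1))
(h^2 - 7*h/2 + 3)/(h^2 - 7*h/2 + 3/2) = (2*h^2 - 7*h + 6)/(2*h^2 - 7*h + 3)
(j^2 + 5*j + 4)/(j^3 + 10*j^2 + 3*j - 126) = (j^2 + 5*j + 4)/(j^3 + 10*j^2 + 3*j - 126)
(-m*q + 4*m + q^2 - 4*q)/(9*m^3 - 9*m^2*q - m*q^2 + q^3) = (q - 4)/(-9*m^2 + q^2)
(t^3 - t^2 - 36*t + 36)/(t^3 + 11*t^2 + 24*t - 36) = (t - 6)/(t + 6)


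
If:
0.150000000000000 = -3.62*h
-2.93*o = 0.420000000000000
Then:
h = -0.04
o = -0.14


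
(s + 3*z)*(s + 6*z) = s^2 + 9*s*z + 18*z^2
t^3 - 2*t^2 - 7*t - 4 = (t - 4)*(t + 1)^2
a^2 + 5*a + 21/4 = (a + 3/2)*(a + 7/2)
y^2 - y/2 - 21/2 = (y - 7/2)*(y + 3)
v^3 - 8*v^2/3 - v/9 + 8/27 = (v - 8/3)*(v - 1/3)*(v + 1/3)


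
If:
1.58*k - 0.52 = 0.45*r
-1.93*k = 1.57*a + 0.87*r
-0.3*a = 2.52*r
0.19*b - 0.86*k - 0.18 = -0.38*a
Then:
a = -0.45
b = 3.41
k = 0.34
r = 0.05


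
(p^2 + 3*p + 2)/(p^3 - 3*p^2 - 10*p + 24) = (p^2 + 3*p + 2)/(p^3 - 3*p^2 - 10*p + 24)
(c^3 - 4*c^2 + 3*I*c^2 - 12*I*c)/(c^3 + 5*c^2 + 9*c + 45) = c*(c - 4)/(c^2 + c*(5 - 3*I) - 15*I)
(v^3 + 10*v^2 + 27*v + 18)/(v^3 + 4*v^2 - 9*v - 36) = (v^2 + 7*v + 6)/(v^2 + v - 12)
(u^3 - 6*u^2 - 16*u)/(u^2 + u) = (u^2 - 6*u - 16)/(u + 1)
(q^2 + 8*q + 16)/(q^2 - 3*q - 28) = (q + 4)/(q - 7)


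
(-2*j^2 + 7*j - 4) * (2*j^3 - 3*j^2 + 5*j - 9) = -4*j^5 + 20*j^4 - 39*j^3 + 65*j^2 - 83*j + 36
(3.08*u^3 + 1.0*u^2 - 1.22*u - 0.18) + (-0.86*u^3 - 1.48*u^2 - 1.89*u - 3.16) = 2.22*u^3 - 0.48*u^2 - 3.11*u - 3.34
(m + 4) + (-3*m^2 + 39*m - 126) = -3*m^2 + 40*m - 122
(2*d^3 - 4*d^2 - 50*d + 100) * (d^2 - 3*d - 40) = 2*d^5 - 10*d^4 - 118*d^3 + 410*d^2 + 1700*d - 4000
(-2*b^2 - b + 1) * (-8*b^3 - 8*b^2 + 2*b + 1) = 16*b^5 + 24*b^4 - 4*b^3 - 12*b^2 + b + 1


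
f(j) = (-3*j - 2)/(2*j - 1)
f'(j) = -2*(-3*j - 2)/(2*j - 1)^2 - 3/(2*j - 1)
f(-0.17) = 1.11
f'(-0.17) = 3.90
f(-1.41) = -0.58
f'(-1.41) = 0.48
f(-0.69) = -0.03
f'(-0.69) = 1.24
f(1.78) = -2.87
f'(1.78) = 1.07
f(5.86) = -1.83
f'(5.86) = 0.06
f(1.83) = -2.82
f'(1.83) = 0.99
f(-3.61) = -1.07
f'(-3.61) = 0.10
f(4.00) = -2.00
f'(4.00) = 0.14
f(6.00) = -1.82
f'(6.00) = 0.06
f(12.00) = -1.65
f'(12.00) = 0.01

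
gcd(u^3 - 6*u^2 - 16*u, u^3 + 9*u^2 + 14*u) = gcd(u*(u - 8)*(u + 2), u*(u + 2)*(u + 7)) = u^2 + 2*u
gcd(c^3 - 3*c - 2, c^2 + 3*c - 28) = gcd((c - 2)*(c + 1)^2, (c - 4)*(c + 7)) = 1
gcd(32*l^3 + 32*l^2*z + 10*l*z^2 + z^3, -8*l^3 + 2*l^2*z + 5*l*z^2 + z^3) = 8*l^2 + 6*l*z + z^2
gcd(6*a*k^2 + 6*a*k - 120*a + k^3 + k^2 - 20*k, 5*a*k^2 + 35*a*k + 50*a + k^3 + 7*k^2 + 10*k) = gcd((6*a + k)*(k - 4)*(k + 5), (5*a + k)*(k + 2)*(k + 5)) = k + 5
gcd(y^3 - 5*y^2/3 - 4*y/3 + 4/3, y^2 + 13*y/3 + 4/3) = 1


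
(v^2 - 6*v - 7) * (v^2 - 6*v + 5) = v^4 - 12*v^3 + 34*v^2 + 12*v - 35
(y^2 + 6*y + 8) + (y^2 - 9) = 2*y^2 + 6*y - 1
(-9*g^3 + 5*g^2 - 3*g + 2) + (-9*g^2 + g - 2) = -9*g^3 - 4*g^2 - 2*g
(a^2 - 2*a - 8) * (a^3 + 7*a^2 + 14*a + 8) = a^5 + 5*a^4 - 8*a^3 - 76*a^2 - 128*a - 64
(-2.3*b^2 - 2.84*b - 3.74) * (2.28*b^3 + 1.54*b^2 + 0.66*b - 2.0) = -5.244*b^5 - 10.0172*b^4 - 14.4188*b^3 - 3.034*b^2 + 3.2116*b + 7.48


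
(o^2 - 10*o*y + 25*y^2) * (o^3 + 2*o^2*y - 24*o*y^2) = o^5 - 8*o^4*y - 19*o^3*y^2 + 290*o^2*y^3 - 600*o*y^4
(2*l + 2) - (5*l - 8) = 10 - 3*l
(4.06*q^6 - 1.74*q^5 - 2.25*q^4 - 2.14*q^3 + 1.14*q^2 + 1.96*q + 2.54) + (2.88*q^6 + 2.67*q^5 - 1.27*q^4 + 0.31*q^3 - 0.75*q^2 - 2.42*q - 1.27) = 6.94*q^6 + 0.93*q^5 - 3.52*q^4 - 1.83*q^3 + 0.39*q^2 - 0.46*q + 1.27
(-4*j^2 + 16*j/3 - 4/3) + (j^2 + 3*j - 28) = -3*j^2 + 25*j/3 - 88/3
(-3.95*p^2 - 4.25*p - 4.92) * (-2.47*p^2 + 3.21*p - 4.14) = 9.7565*p^4 - 2.182*p^3 + 14.8629*p^2 + 1.8018*p + 20.3688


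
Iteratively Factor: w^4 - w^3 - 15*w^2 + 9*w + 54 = (w - 3)*(w^3 + 2*w^2 - 9*w - 18) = (w - 3)*(w + 3)*(w^2 - w - 6) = (w - 3)^2*(w + 3)*(w + 2)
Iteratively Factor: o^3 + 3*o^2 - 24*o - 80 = (o + 4)*(o^2 - o - 20) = (o - 5)*(o + 4)*(o + 4)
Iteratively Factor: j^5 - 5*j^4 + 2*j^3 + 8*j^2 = (j)*(j^4 - 5*j^3 + 2*j^2 + 8*j) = j^2*(j^3 - 5*j^2 + 2*j + 8) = j^2*(j + 1)*(j^2 - 6*j + 8) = j^2*(j - 2)*(j + 1)*(j - 4)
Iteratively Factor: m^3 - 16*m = (m)*(m^2 - 16) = m*(m - 4)*(m + 4)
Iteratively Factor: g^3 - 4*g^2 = (g)*(g^2 - 4*g) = g^2*(g - 4)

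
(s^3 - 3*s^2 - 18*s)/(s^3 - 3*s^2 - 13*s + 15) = s*(s - 6)/(s^2 - 6*s + 5)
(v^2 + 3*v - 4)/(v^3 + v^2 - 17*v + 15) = (v + 4)/(v^2 + 2*v - 15)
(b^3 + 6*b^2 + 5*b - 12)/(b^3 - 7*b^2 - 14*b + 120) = (b^2 + 2*b - 3)/(b^2 - 11*b + 30)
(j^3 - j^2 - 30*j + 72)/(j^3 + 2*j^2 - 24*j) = (j - 3)/j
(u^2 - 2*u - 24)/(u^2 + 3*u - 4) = (u - 6)/(u - 1)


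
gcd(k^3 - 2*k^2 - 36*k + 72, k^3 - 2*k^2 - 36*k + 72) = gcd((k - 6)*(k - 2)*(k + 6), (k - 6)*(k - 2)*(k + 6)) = k^3 - 2*k^2 - 36*k + 72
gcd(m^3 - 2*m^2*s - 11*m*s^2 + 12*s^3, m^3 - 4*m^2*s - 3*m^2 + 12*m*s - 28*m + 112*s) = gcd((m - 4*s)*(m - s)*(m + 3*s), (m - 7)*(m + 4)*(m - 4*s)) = -m + 4*s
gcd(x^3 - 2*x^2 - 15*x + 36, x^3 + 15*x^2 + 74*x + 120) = x + 4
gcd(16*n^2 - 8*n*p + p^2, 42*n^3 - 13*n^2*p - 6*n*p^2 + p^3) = 1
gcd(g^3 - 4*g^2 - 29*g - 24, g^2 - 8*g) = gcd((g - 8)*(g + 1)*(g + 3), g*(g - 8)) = g - 8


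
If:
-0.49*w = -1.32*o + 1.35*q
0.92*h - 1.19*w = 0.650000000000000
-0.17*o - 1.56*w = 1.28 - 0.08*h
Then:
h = 1.29347826086957*w + 0.706521739130435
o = -8.56777493606138*w - 7.19693094629156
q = -8.7403429004452*w - 7.03699914748508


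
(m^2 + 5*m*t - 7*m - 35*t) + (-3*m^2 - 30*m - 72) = -2*m^2 + 5*m*t - 37*m - 35*t - 72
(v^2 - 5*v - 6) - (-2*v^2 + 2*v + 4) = 3*v^2 - 7*v - 10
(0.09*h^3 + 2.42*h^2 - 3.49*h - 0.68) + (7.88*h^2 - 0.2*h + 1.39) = 0.09*h^3 + 10.3*h^2 - 3.69*h + 0.71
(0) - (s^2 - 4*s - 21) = -s^2 + 4*s + 21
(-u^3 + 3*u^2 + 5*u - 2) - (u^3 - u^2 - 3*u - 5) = -2*u^3 + 4*u^2 + 8*u + 3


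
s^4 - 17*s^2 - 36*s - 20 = (s - 5)*(s + 1)*(s + 2)^2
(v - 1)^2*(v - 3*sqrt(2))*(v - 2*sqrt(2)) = v^4 - 5*sqrt(2)*v^3 - 2*v^3 + 13*v^2 + 10*sqrt(2)*v^2 - 24*v - 5*sqrt(2)*v + 12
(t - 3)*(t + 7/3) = t^2 - 2*t/3 - 7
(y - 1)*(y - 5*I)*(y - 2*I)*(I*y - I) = I*y^4 + 7*y^3 - 2*I*y^3 - 14*y^2 - 9*I*y^2 + 7*y + 20*I*y - 10*I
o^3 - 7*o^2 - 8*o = o*(o - 8)*(o + 1)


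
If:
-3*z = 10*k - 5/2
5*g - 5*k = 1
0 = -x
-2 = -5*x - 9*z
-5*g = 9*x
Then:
No Solution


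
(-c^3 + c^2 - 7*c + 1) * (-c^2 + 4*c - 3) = c^5 - 5*c^4 + 14*c^3 - 32*c^2 + 25*c - 3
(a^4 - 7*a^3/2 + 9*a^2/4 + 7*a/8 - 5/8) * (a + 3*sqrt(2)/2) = a^5 - 7*a^4/2 + 3*sqrt(2)*a^4/2 - 21*sqrt(2)*a^3/4 + 9*a^3/4 + 7*a^2/8 + 27*sqrt(2)*a^2/8 - 5*a/8 + 21*sqrt(2)*a/16 - 15*sqrt(2)/16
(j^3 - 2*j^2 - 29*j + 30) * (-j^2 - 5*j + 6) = -j^5 - 3*j^4 + 45*j^3 + 103*j^2 - 324*j + 180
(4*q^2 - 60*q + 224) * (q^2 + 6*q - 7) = 4*q^4 - 36*q^3 - 164*q^2 + 1764*q - 1568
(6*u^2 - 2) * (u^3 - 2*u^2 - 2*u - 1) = 6*u^5 - 12*u^4 - 14*u^3 - 2*u^2 + 4*u + 2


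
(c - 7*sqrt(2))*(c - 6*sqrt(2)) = c^2 - 13*sqrt(2)*c + 84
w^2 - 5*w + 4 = (w - 4)*(w - 1)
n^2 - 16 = (n - 4)*(n + 4)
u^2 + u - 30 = (u - 5)*(u + 6)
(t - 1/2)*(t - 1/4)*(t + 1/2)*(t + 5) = t^4 + 19*t^3/4 - 3*t^2/2 - 19*t/16 + 5/16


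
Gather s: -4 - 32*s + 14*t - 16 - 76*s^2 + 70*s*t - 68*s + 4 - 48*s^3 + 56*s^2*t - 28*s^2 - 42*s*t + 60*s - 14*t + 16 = -48*s^3 + s^2*(56*t - 104) + s*(28*t - 40)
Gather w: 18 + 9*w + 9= 9*w + 27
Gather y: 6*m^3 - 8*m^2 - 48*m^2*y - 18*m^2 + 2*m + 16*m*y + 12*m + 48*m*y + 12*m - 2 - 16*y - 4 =6*m^3 - 26*m^2 + 26*m + y*(-48*m^2 + 64*m - 16) - 6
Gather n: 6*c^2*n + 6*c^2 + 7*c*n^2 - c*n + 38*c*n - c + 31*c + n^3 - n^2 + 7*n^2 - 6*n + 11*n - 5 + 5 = 6*c^2 + 30*c + n^3 + n^2*(7*c + 6) + n*(6*c^2 + 37*c + 5)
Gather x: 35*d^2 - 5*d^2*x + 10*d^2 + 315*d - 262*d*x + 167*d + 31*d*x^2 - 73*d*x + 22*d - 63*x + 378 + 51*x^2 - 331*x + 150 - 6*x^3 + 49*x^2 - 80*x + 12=45*d^2 + 504*d - 6*x^3 + x^2*(31*d + 100) + x*(-5*d^2 - 335*d - 474) + 540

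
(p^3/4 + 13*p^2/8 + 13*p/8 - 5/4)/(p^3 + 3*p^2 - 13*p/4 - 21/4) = (2*p^3 + 13*p^2 + 13*p - 10)/(2*(4*p^3 + 12*p^2 - 13*p - 21))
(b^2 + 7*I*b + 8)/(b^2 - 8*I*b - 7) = (b + 8*I)/(b - 7*I)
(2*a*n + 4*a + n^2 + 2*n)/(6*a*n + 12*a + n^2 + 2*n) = (2*a + n)/(6*a + n)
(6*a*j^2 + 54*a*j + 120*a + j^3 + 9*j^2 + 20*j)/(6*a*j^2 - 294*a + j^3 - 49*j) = (j^2 + 9*j + 20)/(j^2 - 49)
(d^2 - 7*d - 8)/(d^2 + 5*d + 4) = (d - 8)/(d + 4)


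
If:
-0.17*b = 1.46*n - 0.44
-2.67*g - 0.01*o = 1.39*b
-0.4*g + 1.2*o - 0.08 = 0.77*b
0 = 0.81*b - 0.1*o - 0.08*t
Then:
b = 0.104815621056243*t + 0.0087237440218257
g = -0.0547504788665667*t - 0.00480622751165004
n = 0.300354084600198 - 0.0122045586161379*t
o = 0.0490065305555669*t + 0.0706623265767881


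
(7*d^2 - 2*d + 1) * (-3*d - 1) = -21*d^3 - d^2 - d - 1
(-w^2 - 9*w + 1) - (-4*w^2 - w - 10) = 3*w^2 - 8*w + 11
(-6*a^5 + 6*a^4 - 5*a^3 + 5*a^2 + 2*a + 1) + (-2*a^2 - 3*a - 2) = -6*a^5 + 6*a^4 - 5*a^3 + 3*a^2 - a - 1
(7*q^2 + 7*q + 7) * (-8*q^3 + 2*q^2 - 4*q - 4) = -56*q^5 - 42*q^4 - 70*q^3 - 42*q^2 - 56*q - 28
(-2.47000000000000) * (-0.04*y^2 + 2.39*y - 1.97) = 0.0988*y^2 - 5.9033*y + 4.8659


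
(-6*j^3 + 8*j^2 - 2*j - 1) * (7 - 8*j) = 48*j^4 - 106*j^3 + 72*j^2 - 6*j - 7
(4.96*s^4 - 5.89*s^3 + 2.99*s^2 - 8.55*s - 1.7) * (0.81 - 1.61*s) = -7.9856*s^5 + 13.5005*s^4 - 9.5848*s^3 + 16.1874*s^2 - 4.1885*s - 1.377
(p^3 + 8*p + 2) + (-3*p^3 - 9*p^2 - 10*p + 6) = -2*p^3 - 9*p^2 - 2*p + 8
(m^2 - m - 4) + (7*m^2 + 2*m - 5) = 8*m^2 + m - 9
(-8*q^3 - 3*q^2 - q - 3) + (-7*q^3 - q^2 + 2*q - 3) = -15*q^3 - 4*q^2 + q - 6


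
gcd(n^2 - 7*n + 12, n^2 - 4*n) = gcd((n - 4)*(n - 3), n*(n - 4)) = n - 4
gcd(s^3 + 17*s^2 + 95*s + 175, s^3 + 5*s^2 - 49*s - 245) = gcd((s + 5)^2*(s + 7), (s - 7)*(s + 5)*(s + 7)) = s^2 + 12*s + 35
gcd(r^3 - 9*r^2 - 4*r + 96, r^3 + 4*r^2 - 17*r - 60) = r^2 - r - 12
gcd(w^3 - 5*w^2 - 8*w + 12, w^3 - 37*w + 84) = 1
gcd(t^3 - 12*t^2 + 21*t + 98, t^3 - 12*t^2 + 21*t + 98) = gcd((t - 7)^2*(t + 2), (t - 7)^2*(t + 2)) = t^3 - 12*t^2 + 21*t + 98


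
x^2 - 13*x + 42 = (x - 7)*(x - 6)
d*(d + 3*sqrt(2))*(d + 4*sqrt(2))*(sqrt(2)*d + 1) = sqrt(2)*d^4 + 15*d^3 + 31*sqrt(2)*d^2 + 24*d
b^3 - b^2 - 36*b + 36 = (b - 6)*(b - 1)*(b + 6)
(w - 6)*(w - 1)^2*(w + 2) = w^4 - 6*w^3 - 3*w^2 + 20*w - 12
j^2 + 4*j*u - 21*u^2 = (j - 3*u)*(j + 7*u)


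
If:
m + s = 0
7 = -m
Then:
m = -7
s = 7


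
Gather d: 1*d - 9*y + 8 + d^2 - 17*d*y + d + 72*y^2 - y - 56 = d^2 + d*(2 - 17*y) + 72*y^2 - 10*y - 48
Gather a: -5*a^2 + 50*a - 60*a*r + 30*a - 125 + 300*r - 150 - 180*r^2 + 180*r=-5*a^2 + a*(80 - 60*r) - 180*r^2 + 480*r - 275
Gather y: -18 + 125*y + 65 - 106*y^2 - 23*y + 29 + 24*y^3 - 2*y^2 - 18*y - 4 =24*y^3 - 108*y^2 + 84*y + 72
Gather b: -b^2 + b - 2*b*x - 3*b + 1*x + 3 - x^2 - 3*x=-b^2 + b*(-2*x - 2) - x^2 - 2*x + 3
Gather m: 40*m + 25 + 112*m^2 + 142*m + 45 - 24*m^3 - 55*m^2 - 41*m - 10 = -24*m^3 + 57*m^2 + 141*m + 60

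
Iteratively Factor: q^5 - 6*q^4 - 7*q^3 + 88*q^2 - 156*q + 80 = (q - 5)*(q^4 - q^3 - 12*q^2 + 28*q - 16) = (q - 5)*(q - 1)*(q^3 - 12*q + 16) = (q - 5)*(q - 2)*(q - 1)*(q^2 + 2*q - 8) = (q - 5)*(q - 2)*(q - 1)*(q + 4)*(q - 2)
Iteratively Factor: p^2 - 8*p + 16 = (p - 4)*(p - 4)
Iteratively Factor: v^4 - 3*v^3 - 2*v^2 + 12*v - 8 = (v - 2)*(v^3 - v^2 - 4*v + 4) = (v - 2)*(v - 1)*(v^2 - 4) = (v - 2)*(v - 1)*(v + 2)*(v - 2)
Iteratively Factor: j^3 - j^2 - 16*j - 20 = (j + 2)*(j^2 - 3*j - 10) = (j - 5)*(j + 2)*(j + 2)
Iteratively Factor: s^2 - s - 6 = (s + 2)*(s - 3)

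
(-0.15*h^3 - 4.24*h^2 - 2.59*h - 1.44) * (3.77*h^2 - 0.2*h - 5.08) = -0.5655*h^5 - 15.9548*h^4 - 8.1543*h^3 + 16.6284*h^2 + 13.4452*h + 7.3152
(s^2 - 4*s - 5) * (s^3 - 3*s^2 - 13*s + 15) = s^5 - 7*s^4 - 6*s^3 + 82*s^2 + 5*s - 75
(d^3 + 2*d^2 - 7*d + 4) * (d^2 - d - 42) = d^5 + d^4 - 51*d^3 - 73*d^2 + 290*d - 168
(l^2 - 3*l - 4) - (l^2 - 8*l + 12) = 5*l - 16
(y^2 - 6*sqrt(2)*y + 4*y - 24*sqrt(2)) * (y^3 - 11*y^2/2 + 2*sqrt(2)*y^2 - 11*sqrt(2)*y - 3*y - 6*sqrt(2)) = y^5 - 4*sqrt(2)*y^4 - 3*y^4/2 - 49*y^3 + 6*sqrt(2)*y^3 + 24*y^2 + 100*sqrt(2)*y^2 + 48*sqrt(2)*y + 600*y + 288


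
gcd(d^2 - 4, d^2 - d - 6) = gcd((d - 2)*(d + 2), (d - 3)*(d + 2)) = d + 2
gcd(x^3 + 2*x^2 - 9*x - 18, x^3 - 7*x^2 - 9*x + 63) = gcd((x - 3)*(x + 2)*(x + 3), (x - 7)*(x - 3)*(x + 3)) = x^2 - 9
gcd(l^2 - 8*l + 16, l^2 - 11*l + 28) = l - 4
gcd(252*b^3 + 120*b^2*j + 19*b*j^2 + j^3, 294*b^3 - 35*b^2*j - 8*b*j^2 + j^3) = 6*b + j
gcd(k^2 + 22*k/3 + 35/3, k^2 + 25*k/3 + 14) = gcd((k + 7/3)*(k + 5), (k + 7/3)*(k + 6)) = k + 7/3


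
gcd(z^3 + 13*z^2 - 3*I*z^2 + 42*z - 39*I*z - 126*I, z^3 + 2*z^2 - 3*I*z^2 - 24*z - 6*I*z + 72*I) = z^2 + z*(6 - 3*I) - 18*I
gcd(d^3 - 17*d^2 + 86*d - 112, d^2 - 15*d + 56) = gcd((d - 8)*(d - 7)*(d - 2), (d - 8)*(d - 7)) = d^2 - 15*d + 56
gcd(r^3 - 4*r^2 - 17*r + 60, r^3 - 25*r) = r - 5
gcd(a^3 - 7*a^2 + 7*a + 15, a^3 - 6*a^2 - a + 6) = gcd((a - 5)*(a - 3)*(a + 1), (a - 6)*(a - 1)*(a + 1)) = a + 1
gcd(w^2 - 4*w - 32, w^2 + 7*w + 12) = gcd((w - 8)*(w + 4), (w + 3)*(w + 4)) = w + 4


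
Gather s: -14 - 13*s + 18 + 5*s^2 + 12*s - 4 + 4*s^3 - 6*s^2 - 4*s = 4*s^3 - s^2 - 5*s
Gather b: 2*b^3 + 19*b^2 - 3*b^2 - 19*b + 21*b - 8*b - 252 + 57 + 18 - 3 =2*b^3 + 16*b^2 - 6*b - 180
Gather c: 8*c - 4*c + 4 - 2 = 4*c + 2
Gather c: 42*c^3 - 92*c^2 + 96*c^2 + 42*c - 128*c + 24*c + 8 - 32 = 42*c^3 + 4*c^2 - 62*c - 24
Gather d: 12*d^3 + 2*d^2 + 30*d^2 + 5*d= 12*d^3 + 32*d^2 + 5*d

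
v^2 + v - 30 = (v - 5)*(v + 6)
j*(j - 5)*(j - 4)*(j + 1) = j^4 - 8*j^3 + 11*j^2 + 20*j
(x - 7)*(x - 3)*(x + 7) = x^3 - 3*x^2 - 49*x + 147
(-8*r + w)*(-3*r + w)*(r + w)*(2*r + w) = 48*r^4 + 50*r^3*w - 7*r^2*w^2 - 8*r*w^3 + w^4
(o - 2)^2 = o^2 - 4*o + 4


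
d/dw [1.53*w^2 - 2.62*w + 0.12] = 3.06*w - 2.62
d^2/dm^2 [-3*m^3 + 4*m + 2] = -18*m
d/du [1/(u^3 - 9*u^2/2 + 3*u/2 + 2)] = 6*(-2*u^2 + 6*u - 1)/(2*u^3 - 9*u^2 + 3*u + 4)^2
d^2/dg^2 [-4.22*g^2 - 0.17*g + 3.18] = -8.44000000000000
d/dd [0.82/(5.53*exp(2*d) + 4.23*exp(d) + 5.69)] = (-9.0692*exp(d) - 3.4686)*exp(d)/(5.53*exp(2*d) + 4.23*exp(d) + 5.69)^2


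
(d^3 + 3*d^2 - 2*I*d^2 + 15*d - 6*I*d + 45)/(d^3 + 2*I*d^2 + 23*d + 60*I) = (d + 3)/(d + 4*I)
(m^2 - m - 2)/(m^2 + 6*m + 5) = (m - 2)/(m + 5)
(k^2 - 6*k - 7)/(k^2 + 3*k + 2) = (k - 7)/(k + 2)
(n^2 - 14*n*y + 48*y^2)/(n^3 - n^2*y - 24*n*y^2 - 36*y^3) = (n - 8*y)/(n^2 + 5*n*y + 6*y^2)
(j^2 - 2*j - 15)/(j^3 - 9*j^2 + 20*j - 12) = (j^2 - 2*j - 15)/(j^3 - 9*j^2 + 20*j - 12)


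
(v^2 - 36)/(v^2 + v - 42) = (v + 6)/(v + 7)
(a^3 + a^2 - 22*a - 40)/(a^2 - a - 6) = (a^2 - a - 20)/(a - 3)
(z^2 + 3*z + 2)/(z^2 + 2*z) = (z + 1)/z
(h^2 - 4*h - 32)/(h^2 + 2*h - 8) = (h - 8)/(h - 2)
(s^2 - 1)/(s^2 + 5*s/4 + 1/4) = 4*(s - 1)/(4*s + 1)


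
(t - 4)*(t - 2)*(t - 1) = t^3 - 7*t^2 + 14*t - 8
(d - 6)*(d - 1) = d^2 - 7*d + 6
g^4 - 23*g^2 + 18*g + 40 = (g - 4)*(g - 2)*(g + 1)*(g + 5)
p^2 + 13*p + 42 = (p + 6)*(p + 7)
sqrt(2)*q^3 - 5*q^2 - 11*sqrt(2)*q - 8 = (q - 4*sqrt(2))*(q + sqrt(2))*(sqrt(2)*q + 1)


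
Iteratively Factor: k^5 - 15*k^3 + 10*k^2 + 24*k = (k - 3)*(k^4 + 3*k^3 - 6*k^2 - 8*k) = (k - 3)*(k + 4)*(k^3 - k^2 - 2*k) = (k - 3)*(k - 2)*(k + 4)*(k^2 + k) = k*(k - 3)*(k - 2)*(k + 4)*(k + 1)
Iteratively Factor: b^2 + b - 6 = (b + 3)*(b - 2)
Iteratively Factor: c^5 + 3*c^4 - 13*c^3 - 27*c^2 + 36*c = (c - 3)*(c^4 + 6*c^3 + 5*c^2 - 12*c) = (c - 3)*(c - 1)*(c^3 + 7*c^2 + 12*c) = (c - 3)*(c - 1)*(c + 3)*(c^2 + 4*c) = c*(c - 3)*(c - 1)*(c + 3)*(c + 4)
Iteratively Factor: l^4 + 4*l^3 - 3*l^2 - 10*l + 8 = (l - 1)*(l^3 + 5*l^2 + 2*l - 8) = (l - 1)*(l + 4)*(l^2 + l - 2) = (l - 1)^2*(l + 4)*(l + 2)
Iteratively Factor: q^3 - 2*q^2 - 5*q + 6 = (q - 1)*(q^2 - q - 6) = (q - 3)*(q - 1)*(q + 2)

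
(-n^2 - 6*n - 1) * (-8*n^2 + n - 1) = 8*n^4 + 47*n^3 + 3*n^2 + 5*n + 1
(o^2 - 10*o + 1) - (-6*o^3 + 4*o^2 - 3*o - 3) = 6*o^3 - 3*o^2 - 7*o + 4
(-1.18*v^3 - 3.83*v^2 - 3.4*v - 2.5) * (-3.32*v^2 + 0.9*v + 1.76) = 3.9176*v^5 + 11.6536*v^4 + 5.7642*v^3 - 1.5008*v^2 - 8.234*v - 4.4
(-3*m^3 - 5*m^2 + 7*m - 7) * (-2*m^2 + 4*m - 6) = 6*m^5 - 2*m^4 - 16*m^3 + 72*m^2 - 70*m + 42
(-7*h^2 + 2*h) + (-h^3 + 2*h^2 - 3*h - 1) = -h^3 - 5*h^2 - h - 1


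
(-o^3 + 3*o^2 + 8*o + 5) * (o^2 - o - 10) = -o^5 + 4*o^4 + 15*o^3 - 33*o^2 - 85*o - 50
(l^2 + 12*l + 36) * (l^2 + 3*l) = l^4 + 15*l^3 + 72*l^2 + 108*l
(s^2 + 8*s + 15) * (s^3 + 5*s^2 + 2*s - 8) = s^5 + 13*s^4 + 57*s^3 + 83*s^2 - 34*s - 120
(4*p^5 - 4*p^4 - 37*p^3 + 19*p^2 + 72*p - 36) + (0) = 4*p^5 - 4*p^4 - 37*p^3 + 19*p^2 + 72*p - 36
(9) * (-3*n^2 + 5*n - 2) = -27*n^2 + 45*n - 18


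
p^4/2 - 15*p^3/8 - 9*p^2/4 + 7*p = p*(p/2 + 1)*(p - 4)*(p - 7/4)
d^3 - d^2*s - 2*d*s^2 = d*(d - 2*s)*(d + s)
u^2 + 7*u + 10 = (u + 2)*(u + 5)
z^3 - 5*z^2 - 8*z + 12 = (z - 6)*(z - 1)*(z + 2)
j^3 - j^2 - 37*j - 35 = (j - 7)*(j + 1)*(j + 5)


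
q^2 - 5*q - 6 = (q - 6)*(q + 1)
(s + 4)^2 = s^2 + 8*s + 16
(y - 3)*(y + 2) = y^2 - y - 6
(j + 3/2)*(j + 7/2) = j^2 + 5*j + 21/4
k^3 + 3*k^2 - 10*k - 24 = (k - 3)*(k + 2)*(k + 4)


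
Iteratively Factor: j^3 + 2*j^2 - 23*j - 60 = (j + 4)*(j^2 - 2*j - 15) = (j + 3)*(j + 4)*(j - 5)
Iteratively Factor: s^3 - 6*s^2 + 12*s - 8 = (s - 2)*(s^2 - 4*s + 4) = (s - 2)^2*(s - 2)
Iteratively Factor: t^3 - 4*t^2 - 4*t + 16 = (t + 2)*(t^2 - 6*t + 8) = (t - 4)*(t + 2)*(t - 2)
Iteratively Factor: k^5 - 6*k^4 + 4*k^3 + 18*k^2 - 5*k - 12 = (k + 1)*(k^4 - 7*k^3 + 11*k^2 + 7*k - 12) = (k - 1)*(k + 1)*(k^3 - 6*k^2 + 5*k + 12) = (k - 3)*(k - 1)*(k + 1)*(k^2 - 3*k - 4) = (k - 4)*(k - 3)*(k - 1)*(k + 1)*(k + 1)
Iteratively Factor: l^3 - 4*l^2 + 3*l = (l - 3)*(l^2 - l) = (l - 3)*(l - 1)*(l)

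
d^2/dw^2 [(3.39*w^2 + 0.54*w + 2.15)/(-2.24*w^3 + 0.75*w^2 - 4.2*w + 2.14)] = (-34.019328*w^6 - 16.257024*w^5 + 67.34784*w^4 - 181.516116*w^3 - 127.036278*w^2 - 16.00224*w - 109.707228)/(11.239424*w^9 - 11.2896*w^8 + 67.00176*w^7 - 74.970867*w^6 + 147.1995*w^5 - 164.09997*w^4 + 145.308912*w^3 - 123.5529*w^2 + 57.70296*w - 9.800344)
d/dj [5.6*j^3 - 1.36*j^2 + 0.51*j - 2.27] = 16.8*j^2 - 2.72*j + 0.51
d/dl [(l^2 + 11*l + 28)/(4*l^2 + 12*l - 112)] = -2/(l^2 - 8*l + 16)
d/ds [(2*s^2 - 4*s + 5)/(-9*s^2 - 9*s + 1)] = (-54*s^2 + 94*s + 41)/(81*s^4 + 162*s^3 + 63*s^2 - 18*s + 1)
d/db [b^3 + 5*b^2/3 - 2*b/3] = 3*b^2 + 10*b/3 - 2/3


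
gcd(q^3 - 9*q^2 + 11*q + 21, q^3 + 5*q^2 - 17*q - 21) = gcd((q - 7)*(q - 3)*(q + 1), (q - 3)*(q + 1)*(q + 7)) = q^2 - 2*q - 3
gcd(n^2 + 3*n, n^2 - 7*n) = n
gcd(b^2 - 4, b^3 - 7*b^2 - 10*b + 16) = b + 2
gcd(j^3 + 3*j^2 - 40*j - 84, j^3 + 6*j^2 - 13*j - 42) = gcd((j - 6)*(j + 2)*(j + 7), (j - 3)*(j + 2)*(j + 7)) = j^2 + 9*j + 14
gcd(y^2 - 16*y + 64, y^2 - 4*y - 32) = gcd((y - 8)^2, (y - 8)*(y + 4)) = y - 8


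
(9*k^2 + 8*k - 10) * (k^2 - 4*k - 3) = 9*k^4 - 28*k^3 - 69*k^2 + 16*k + 30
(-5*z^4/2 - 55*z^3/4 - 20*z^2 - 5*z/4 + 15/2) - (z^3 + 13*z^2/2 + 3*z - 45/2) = -5*z^4/2 - 59*z^3/4 - 53*z^2/2 - 17*z/4 + 30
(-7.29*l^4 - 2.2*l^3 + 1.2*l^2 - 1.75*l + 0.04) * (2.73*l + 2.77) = -19.9017*l^5 - 26.1993*l^4 - 2.818*l^3 - 1.4535*l^2 - 4.7383*l + 0.1108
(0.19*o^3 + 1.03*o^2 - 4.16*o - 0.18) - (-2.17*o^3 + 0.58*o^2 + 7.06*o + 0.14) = 2.36*o^3 + 0.45*o^2 - 11.22*o - 0.32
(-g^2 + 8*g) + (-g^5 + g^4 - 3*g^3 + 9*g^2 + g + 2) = -g^5 + g^4 - 3*g^3 + 8*g^2 + 9*g + 2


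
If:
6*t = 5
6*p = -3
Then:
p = -1/2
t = 5/6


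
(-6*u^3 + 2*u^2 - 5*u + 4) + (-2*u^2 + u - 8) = -6*u^3 - 4*u - 4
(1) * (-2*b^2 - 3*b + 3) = -2*b^2 - 3*b + 3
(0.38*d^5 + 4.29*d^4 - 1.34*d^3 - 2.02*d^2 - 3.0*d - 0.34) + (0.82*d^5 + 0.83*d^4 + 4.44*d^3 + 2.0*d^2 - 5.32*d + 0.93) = 1.2*d^5 + 5.12*d^4 + 3.1*d^3 - 0.02*d^2 - 8.32*d + 0.59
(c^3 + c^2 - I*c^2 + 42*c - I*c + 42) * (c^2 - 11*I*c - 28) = c^5 + c^4 - 12*I*c^4 + 3*c^3 - 12*I*c^3 + 3*c^2 - 434*I*c^2 - 1176*c - 434*I*c - 1176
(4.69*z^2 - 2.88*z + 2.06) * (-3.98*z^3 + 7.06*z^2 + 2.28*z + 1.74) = -18.6662*z^5 + 44.5738*z^4 - 17.8384*z^3 + 16.1378*z^2 - 0.3144*z + 3.5844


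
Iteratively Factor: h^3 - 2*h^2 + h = (h)*(h^2 - 2*h + 1) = h*(h - 1)*(h - 1)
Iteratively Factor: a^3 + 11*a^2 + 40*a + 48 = (a + 4)*(a^2 + 7*a + 12) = (a + 4)^2*(a + 3)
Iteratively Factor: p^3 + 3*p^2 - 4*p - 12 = (p - 2)*(p^2 + 5*p + 6) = (p - 2)*(p + 2)*(p + 3)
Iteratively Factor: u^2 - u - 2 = (u + 1)*(u - 2)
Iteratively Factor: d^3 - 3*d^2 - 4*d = (d - 4)*(d^2 + d) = d*(d - 4)*(d + 1)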